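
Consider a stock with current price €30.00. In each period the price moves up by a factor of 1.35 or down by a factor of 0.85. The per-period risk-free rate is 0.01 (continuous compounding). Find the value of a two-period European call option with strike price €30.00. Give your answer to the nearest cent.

€4.37

Risk-neutral probability p = (e^0.01 − 0.85)/(1.35 − 0.85) = 0.1601/0.5000 = 0.3201
Terminal stock prices: S_uu = 54.68, S_ud = 34.42, S_dd = 21.67
Terminal payoffs (S − K): max(24.68, 0) = 24.68, max(4.425, 0) = 4.425, max(-8.325, 0) = 0
Node u (S = 40.5): V_u = e^(−0.01)·[0.3201·24.6750 + 0.6799·4.4250] = 10.7985
Node d (S = 25.5): V_d = e^(−0.01)·[0.3201·4.4250 + 0.6799·0.0000] = 1.4024
Node 0 (S = 30): V_0 = e^(−0.01)·[0.3201·10.7985 + 0.6799·1.4024] = 4.3662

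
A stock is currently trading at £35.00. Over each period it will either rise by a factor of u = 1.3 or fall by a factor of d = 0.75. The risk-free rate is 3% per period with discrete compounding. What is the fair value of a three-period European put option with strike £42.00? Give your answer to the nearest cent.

Risk-neutral probability p = (1 + 0.03 − 0.75)/(1.3 − 0.75) = 0.2800/0.5500 = 0.5091
Terminal stock prices: S_uuu = 76.89, S_uud = 44.36, S_udd = 25.59, S_ddd = 14.77
Terminal payoffs (K − S): max(-34.89, 0) = 0, max(-2.363, 0) = 0, max(16.41, 0) = 16.41, max(27.23, 0) = 27.23
Node uu (S = 59.15): V_uu = 1/1.03·[0.5091·0.0000 + 0.4909·0.0000] = 0.0000
Node ud (S = 34.12): V_ud = 1/1.03·[0.5091·0.0000 + 0.4909·16.4062] = 7.8194
Node dd (S = 19.69): V_dd = 1/1.03·[0.5091·16.4062 + 0.4909·27.2344] = 21.0892
Node u (S = 45.5): V_u = 1/1.03·[0.5091·0.0000 + 0.4909·7.8194] = 3.7268
Node d (S = 26.25): V_d = 1/1.03·[0.5091·7.8194 + 0.4909·21.0892] = 13.9162
Node 0 (S = 35): V_0 = 1/1.03·[0.5091·3.7268 + 0.4909·13.9162] = 8.4746

£8.47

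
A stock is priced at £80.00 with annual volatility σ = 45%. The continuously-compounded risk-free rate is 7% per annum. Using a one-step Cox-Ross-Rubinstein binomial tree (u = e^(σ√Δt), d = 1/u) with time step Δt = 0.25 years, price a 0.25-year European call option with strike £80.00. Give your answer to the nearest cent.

£9.58

CRR parameters: u = e^(σ√Δt) = e^(0.45·√0.25) = 1.2523, d = 1/u = 0.7985
Per-period rate: rΔt = 0.07·0.25 = 0.0175, so R = e^0.0175 = 1.0177
Risk-neutral probability p = (e^0.0175 − 0.7985)/(1.2523 − 0.7985) = 0.2191/0.4538 = 0.4829
Terminal stock prices: S_u = 100.2, S_d = 63.88
Terminal payoffs (S − K): max(20.19, 0) = 20.19, max(-16.12, 0) = 0
Node 0 (S = 80): V_0 = e^(−0.0175)·[0.4829·20.1858 + 0.5171·0.0000] = 9.5784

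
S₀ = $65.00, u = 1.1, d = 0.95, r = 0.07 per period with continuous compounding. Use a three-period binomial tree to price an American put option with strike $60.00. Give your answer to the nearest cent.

$0.04

Risk-neutral probability p = (e^0.07 − 0.95)/(1.1 − 0.95) = 0.1225/0.1500 = 0.8167
Terminal stock prices: S_uuu = 86.52, S_uud = 74.72, S_udd = 64.53, S_ddd = 55.73
Terminal payoffs (K − S): max(-26.52, 0) = 0, max(-14.72, 0) = 0, max(-4.529, 0) = 0, max(4.271, 0) = 4.271
Node uu (S = 78.65): continuation = e^(−0.07)·[0.8167·0.0000 + 0.1833·0.0000] = 0.0000; exercise value = 0.0000 ≤ continuation, so V_uu = 0.0000
Node ud (S = 67.92): continuation = e^(−0.07)·[0.8167·0.0000 + 0.1833·0.0000] = 0.0000; exercise value = 0.0000 ≤ continuation, so V_ud = 0.0000
Node dd (S = 58.66): continuation = e^(−0.07)·[0.8167·0.0000 + 0.1833·4.2706] = 0.7298; exercise value = 1.3375 > continuation, so V_dd = 1.3375 (exercise)
Node u (S = 71.5): continuation = e^(−0.07)·[0.8167·0.0000 + 0.1833·0.0000] = 0.0000; exercise value = 0.0000 ≤ continuation, so V_u = 0.0000
Node d (S = 61.75): continuation = e^(−0.07)·[0.8167·0.0000 + 0.1833·1.3375] = 0.2286; exercise value = 0.0000 ≤ continuation, so V_d = 0.2286
Node 0 (S = 65): continuation = e^(−0.07)·[0.8167·0.0000 + 0.1833·0.2286] = 0.0391; exercise value = 0.0000 ≤ continuation, so V_0 = 0.0391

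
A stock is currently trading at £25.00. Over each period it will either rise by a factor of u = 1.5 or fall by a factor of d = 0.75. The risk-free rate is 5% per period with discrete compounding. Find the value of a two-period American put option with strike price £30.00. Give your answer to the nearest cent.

£6.84

Risk-neutral probability p = (1 + 0.05 − 0.75)/(1.5 − 0.75) = 0.3000/0.7500 = 0.4000
Terminal stock prices: S_uu = 56.25, S_ud = 28.12, S_dd = 14.06
Terminal payoffs (K − S): max(-26.25, 0) = 0, max(1.875, 0) = 1.875, max(15.94, 0) = 15.94
Node u (S = 37.5): continuation = 1/1.05·[0.4000·0.0000 + 0.6000·1.8750] = 1.0714; exercise value = 0.0000 ≤ continuation, so V_u = 1.0714
Node d (S = 18.75): continuation = 1/1.05·[0.4000·1.8750 + 0.6000·15.9375] = 9.8214; exercise value = 11.2500 > continuation, so V_d = 11.2500 (exercise)
Node 0 (S = 25): continuation = 1/1.05·[0.4000·1.0714 + 0.6000·11.2500] = 6.8367; exercise value = 5.0000 ≤ continuation, so V_0 = 6.8367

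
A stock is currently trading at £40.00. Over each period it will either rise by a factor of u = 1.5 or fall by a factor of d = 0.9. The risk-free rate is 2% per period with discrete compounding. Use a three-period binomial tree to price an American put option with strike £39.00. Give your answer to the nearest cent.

Risk-neutral probability p = (1 + 0.02 − 0.9)/(1.5 − 0.9) = 0.1200/0.6000 = 0.2000
Terminal stock prices: S_uuu = 135, S_uud = 81, S_udd = 48.6, S_ddd = 29.16
Terminal payoffs (K − S): max(-96, 0) = 0, max(-42, 0) = 0, max(-9.6, 0) = 0, max(9.84, 0) = 9.84
Node uu (S = 90): continuation = 1/1.02·[0.2000·0.0000 + 0.8000·0.0000] = 0.0000; exercise value = 0.0000 ≤ continuation, so V_uu = 0.0000
Node ud (S = 54): continuation = 1/1.02·[0.2000·0.0000 + 0.8000·0.0000] = 0.0000; exercise value = 0.0000 ≤ continuation, so V_ud = 0.0000
Node dd (S = 32.4): continuation = 1/1.02·[0.2000·0.0000 + 0.8000·9.8400] = 7.7176; exercise value = 6.6000 ≤ continuation, so V_dd = 7.7176
Node u (S = 60): continuation = 1/1.02·[0.2000·0.0000 + 0.8000·0.0000] = 0.0000; exercise value = 0.0000 ≤ continuation, so V_u = 0.0000
Node d (S = 36): continuation = 1/1.02·[0.2000·0.0000 + 0.8000·7.7176] = 6.0531; exercise value = 3.0000 ≤ continuation, so V_d = 6.0531
Node 0 (S = 40): continuation = 1/1.02·[0.2000·0.0000 + 0.8000·6.0531] = 4.7475; exercise value = 0.0000 ≤ continuation, so V_0 = 4.7475

£4.75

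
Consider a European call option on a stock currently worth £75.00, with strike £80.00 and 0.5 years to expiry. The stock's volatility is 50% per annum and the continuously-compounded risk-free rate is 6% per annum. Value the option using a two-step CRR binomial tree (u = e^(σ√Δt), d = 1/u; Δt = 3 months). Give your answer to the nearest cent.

£9.27

CRR parameters: u = e^(σ√Δt) = e^(0.5·√0.25) = 1.2840, d = 1/u = 0.7788
Per-period rate: rΔt = 0.06·0.25 = 0.015, so R = e^0.015 = 1.0151
Risk-neutral probability p = (e^0.015 − 0.7788)/(1.2840 − 0.7788) = 0.2363/0.5052 = 0.4677
Terminal stock prices: S_uu = 123.7, S_ud = 75, S_dd = 45.49
Terminal payoffs (S − K): max(43.65, 0) = 43.65, max(-5, 0) = 0, max(-34.51, 0) = 0
Node u (S = 96.3): V_u = e^(−0.015)·[0.4677·43.6541 + 0.5323·0.0000] = 20.1146
Node d (S = 58.41): V_d = e^(−0.015)·[0.4677·0.0000 + 0.5323·0.0000] = 0.0000
Node 0 (S = 75): V_0 = e^(−0.015)·[0.4677·20.1146 + 0.5323·0.0000] = 9.2683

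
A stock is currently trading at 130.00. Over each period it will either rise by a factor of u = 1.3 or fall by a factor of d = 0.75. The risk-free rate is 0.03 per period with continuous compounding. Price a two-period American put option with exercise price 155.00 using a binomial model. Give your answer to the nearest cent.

34.00

Risk-neutral probability p = (e^0.03 − 0.75)/(1.3 − 0.75) = 0.2805/0.5500 = 0.5099
Terminal stock prices: S_uu = 219.7, S_ud = 126.8, S_dd = 73.12
Terminal payoffs (K − S): max(-64.7, 0) = 0, max(28.25, 0) = 28.25, max(81.88, 0) = 81.88
Node u (S = 169): continuation = e^(−0.03)·[0.5099·0.0000 + 0.4901·28.2500] = 13.4357; exercise value = 0.0000 ≤ continuation, so V_u = 13.4357
Node d (S = 97.5): continuation = e^(−0.03)·[0.5099·28.2500 + 0.4901·81.8750] = 52.9191; exercise value = 57.5000 > continuation, so V_d = 57.5000 (exercise)
Node 0 (S = 130): continuation = e^(−0.03)·[0.5099·13.4357 + 0.4901·57.5000] = 33.9955; exercise value = 25.0000 ≤ continuation, so V_0 = 33.9955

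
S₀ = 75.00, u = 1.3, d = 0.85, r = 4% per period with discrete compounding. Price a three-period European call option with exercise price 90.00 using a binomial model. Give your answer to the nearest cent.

Risk-neutral probability p = (1 + 0.04 − 0.85)/(1.3 − 0.85) = 0.1900/0.4500 = 0.4222
Terminal stock prices: S_uuu = 164.8, S_uud = 107.7, S_udd = 70.44, S_ddd = 46.06
Terminal payoffs (S − K): max(74.78, 0) = 74.78, max(17.74, 0) = 17.74, max(-19.56, 0) = 0, max(-43.94, 0) = 0
Node uu (S = 126.8): V_uu = 1/1.04·[0.4222·74.7750 + 0.5778·17.7375] = 40.2115
Node ud (S = 82.88): V_ud = 1/1.04·[0.4222·17.7375 + 0.5778·0.0000] = 7.2011
Node dd (S = 54.19): V_dd = 1/1.04·[0.4222·0.0000 + 0.5778·0.0000] = 0.0000
Node u (S = 97.5): V_u = 1/1.04·[0.4222·40.2115 + 0.5778·7.2011] = 20.3258
Node d (S = 63.75): V_d = 1/1.04·[0.4222·7.2011 + 0.5778·0.0000] = 2.9235
Node 0 (S = 75): V_0 = 1/1.04·[0.4222·20.3258 + 0.5778·2.9235] = 9.8761

9.88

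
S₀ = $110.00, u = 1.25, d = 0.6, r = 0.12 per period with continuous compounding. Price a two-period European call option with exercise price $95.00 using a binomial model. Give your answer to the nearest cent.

$39.83

Risk-neutral probability p = (e^0.12 − 0.6)/(1.25 − 0.6) = 0.5275/0.6500 = 0.8115
Terminal stock prices: S_uu = 171.9, S_ud = 82.5, S_dd = 39.6
Terminal payoffs (S − K): max(76.88, 0) = 76.88, max(-12.5, 0) = 0, max(-55.4, 0) = 0
Node u (S = 137.5): V_u = e^(−0.12)·[0.8115·76.8750 + 0.1885·0.0000] = 55.3320
Node d (S = 66): V_d = e^(−0.12)·[0.8115·0.0000 + 0.1885·0.0000] = 0.0000
Node 0 (S = 110): V_0 = e^(−0.12)·[0.8115·55.3320 + 0.1885·0.0000] = 39.8261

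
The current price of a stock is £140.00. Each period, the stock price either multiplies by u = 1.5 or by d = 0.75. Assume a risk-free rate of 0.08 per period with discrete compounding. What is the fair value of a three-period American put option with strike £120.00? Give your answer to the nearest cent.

Risk-neutral probability p = (1 + 0.08 − 0.75)/(1.5 − 0.75) = 0.3300/0.7500 = 0.4400
Terminal stock prices: S_uuu = 472.5, S_uud = 236.2, S_udd = 118.1, S_ddd = 59.06
Terminal payoffs (K − S): max(-352.5, 0) = 0, max(-116.2, 0) = 0, max(1.875, 0) = 1.875, max(60.94, 0) = 60.94
Node uu (S = 315): continuation = 1/1.08·[0.4400·0.0000 + 0.5600·0.0000] = 0.0000; exercise value = 0.0000 ≤ continuation, so V_uu = 0.0000
Node ud (S = 157.5): continuation = 1/1.08·[0.4400·0.0000 + 0.5600·1.8750] = 0.9722; exercise value = 0.0000 ≤ continuation, so V_ud = 0.9722
Node dd (S = 78.75): continuation = 1/1.08·[0.4400·1.8750 + 0.5600·60.9375] = 32.3611; exercise value = 41.2500 > continuation, so V_dd = 41.2500 (exercise)
Node u (S = 210): continuation = 1/1.08·[0.4400·0.0000 + 0.5600·0.9722] = 0.5041; exercise value = 0.0000 ≤ continuation, so V_u = 0.5041
Node d (S = 105): continuation = 1/1.08·[0.4400·0.9722 + 0.5600·41.2500] = 21.7850; exercise value = 15.0000 ≤ continuation, so V_d = 21.7850
Node 0 (S = 140): continuation = 1/1.08·[0.4400·0.5041 + 0.5600·21.7850] = 11.5013; exercise value = 0.0000 ≤ continuation, so V_0 = 11.5013

£11.50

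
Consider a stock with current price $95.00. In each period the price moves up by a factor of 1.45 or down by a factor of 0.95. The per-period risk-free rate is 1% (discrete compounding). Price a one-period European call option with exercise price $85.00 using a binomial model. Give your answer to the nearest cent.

$10.84

Risk-neutral probability p = (1 + 0.01 − 0.95)/(1.45 − 0.95) = 0.0600/0.5000 = 0.1200
Terminal stock prices: S_u = 137.8, S_d = 90.25
Terminal payoffs (S − K): max(52.75, 0) = 52.75, max(5.25, 0) = 5.25
Node 0 (S = 95): V_0 = 1/1.01·[0.1200·52.7500 + 0.8800·5.2500] = 10.8416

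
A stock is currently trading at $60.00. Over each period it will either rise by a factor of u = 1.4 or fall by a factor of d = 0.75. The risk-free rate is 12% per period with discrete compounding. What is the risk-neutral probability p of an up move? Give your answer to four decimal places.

p = 0.5692

Risk-neutral probability p = (1 + 0.12 − 0.75)/(1.4 − 0.75) = 0.3700/0.6500 = 0.5692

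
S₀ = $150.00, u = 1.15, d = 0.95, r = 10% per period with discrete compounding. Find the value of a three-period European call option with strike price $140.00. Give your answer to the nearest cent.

Risk-neutral probability p = (1 + 0.1 − 0.95)/(1.15 − 0.95) = 0.1500/0.2000 = 0.7500
Terminal stock prices: S_uuu = 228.1, S_uud = 188.5, S_udd = 155.7, S_ddd = 128.6
Terminal payoffs (S − K): max(88.13, 0) = 88.13, max(48.46, 0) = 48.46, max(15.68, 0) = 15.68, max(-11.39, 0) = 0
Node uu (S = 198.4): V_uu = 1/1.1·[0.7500·88.1312 + 0.2500·48.4562] = 71.1023
Node ud (S = 163.9): V_ud = 1/1.1·[0.7500·48.4562 + 0.2500·15.6813] = 36.6023
Node dd (S = 135.4): V_dd = 1/1.1·[0.7500·15.6813 + 0.2500·0.0000] = 10.6918
Node u (S = 172.5): V_u = 1/1.1·[0.7500·71.1023 + 0.2500·36.6023] = 56.7975
Node d (S = 142.5): V_d = 1/1.1·[0.7500·36.6023 + 0.2500·10.6918] = 27.3860
Node 0 (S = 150): V_0 = 1/1.1·[0.7500·56.7975 + 0.2500·27.3860] = 44.9497

$44.95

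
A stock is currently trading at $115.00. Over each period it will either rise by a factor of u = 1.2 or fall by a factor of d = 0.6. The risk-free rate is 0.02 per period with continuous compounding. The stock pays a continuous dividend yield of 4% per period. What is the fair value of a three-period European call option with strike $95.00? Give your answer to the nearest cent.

Per-period risk-free factor R = e^0.02 = 1.0202; dividend-adjusted growth = e^(0.02−0.04) = 0.9802.
Risk-neutral probability p = (0.9802 − 0.6)/(1.2 − 0.6) = 0.3802/0.6000 = 0.6337
Terminal stock prices: S_uuu = 198.7, S_uud = 99.36, S_udd = 49.68, S_ddd = 24.84
Terminal payoffs (S − K): max(103.7, 0) = 103.7, max(4.36, 0) = 4.36, max(-45.32, 0) = 0, max(-70.16, 0) = 0
Node uu (S = 165.6): V_uu = e^(−0.02)·[0.6337·103.7200 + 0.3663·4.3600] = 65.9879
Node ud (S = 82.8): V_ud = e^(−0.02)·[0.6337·4.3600 + 0.3663·0.0000] = 2.7081
Node dd (S = 41.4): V_dd = e^(−0.02)·[0.6337·0.0000 + 0.3663·0.0000] = 0.0000
Node u (S = 138): V_u = e^(−0.02)·[0.6337·65.9879 + 0.3663·2.7081] = 41.9586
Node d (S = 69): V_d = e^(−0.02)·[0.6337·2.7081 + 0.3663·0.0000] = 1.6820
Node 0 (S = 115): V_0 = e^(−0.02)·[0.6337·41.9586 + 0.3663·1.6820] = 26.6652

$26.67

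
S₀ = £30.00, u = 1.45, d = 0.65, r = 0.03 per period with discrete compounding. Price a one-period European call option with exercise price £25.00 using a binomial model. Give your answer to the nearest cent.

£8.53

Risk-neutral probability p = (1 + 0.03 − 0.65)/(1.45 − 0.65) = 0.3800/0.8000 = 0.4750
Terminal stock prices: S_u = 43.5, S_d = 19.5
Terminal payoffs (S − K): max(18.5, 0) = 18.5, max(-5.5, 0) = 0
Node 0 (S = 30): V_0 = 1/1.03·[0.4750·18.5000 + 0.5250·0.0000] = 8.5316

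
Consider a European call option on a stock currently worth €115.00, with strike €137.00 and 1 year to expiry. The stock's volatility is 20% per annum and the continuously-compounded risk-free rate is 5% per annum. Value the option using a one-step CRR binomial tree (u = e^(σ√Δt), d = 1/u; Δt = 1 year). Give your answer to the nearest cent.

CRR parameters: u = e^(σ√Δt) = e^(0.2·√1) = 1.2214, d = 1/u = 0.8187
Per-period rate: rΔt = 0.05·1 = 0.05, so R = e^0.05 = 1.0513
Risk-neutral probability p = (e^0.05 − 0.8187)/(1.2214 − 0.8187) = 0.2325/0.4027 = 0.5775
Terminal stock prices: S_u = 140.5, S_d = 94.15
Terminal payoffs (S − K): max(3.461, 0) = 3.461, max(-42.85, 0) = 0
Node 0 (S = 115): V_0 = e^(−0.05)·[0.5775·3.4613 + 0.4225·0.0000] = 1.9014

€1.90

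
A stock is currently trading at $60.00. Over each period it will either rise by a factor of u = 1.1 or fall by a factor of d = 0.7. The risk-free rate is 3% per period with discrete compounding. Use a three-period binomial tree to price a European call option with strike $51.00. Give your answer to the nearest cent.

$14.83

Risk-neutral probability p = (1 + 0.03 − 0.7)/(1.1 − 0.7) = 0.3300/0.4000 = 0.8250
Terminal stock prices: S_uuu = 79.86, S_uud = 50.82, S_udd = 32.34, S_ddd = 20.58
Terminal payoffs (S − K): max(28.86, 0) = 28.86, max(-0.18, 0) = 0, max(-18.66, 0) = 0, max(-30.42, 0) = 0
Node uu (S = 72.6): V_uu = 1/1.03·[0.8250·28.8600 + 0.1750·0.0000] = 23.1160
Node ud (S = 46.2): V_ud = 1/1.03·[0.8250·0.0000 + 0.1750·0.0000] = 0.0000
Node dd (S = 29.4): V_dd = 1/1.03·[0.8250·0.0000 + 0.1750·0.0000] = 0.0000
Node u (S = 66): V_u = 1/1.03·[0.8250·23.1160 + 0.1750·0.0000] = 18.5153
Node d (S = 42): V_d = 1/1.03·[0.8250·0.0000 + 0.1750·0.0000] = 0.0000
Node 0 (S = 60): V_0 = 1/1.03·[0.8250·18.5153 + 0.1750·0.0000] = 14.8302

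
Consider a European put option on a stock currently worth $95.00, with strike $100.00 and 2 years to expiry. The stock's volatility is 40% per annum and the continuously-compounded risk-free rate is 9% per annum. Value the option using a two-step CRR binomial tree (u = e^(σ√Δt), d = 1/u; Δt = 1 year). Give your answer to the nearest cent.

$13.30

CRR parameters: u = e^(σ√Δt) = e^(0.4·√1) = 1.4918, d = 1/u = 0.6703
Per-period rate: rΔt = 0.09·1 = 0.09, so R = e^0.09 = 1.0942
Risk-neutral probability p = (e^0.09 − 0.6703)/(1.4918 − 0.6703) = 0.4239/0.8215 = 0.5159
Terminal stock prices: S_uu = 211.4, S_ud = 95, S_dd = 42.69
Terminal payoffs (K − S): max(-111.4, 0) = 0, max(5, 0) = 5, max(57.31, 0) = 57.31
Node u (S = 141.7): V_u = e^(−0.09)·[0.5159·0.0000 + 0.4841·5.0000] = 2.2119
Node d (S = 63.68): V_d = e^(−0.09)·[0.5159·5.0000 + 0.4841·57.3137] = 27.7127
Node 0 (S = 95): V_0 = e^(−0.09)·[0.5159·2.2119 + 0.4841·27.7127] = 13.3028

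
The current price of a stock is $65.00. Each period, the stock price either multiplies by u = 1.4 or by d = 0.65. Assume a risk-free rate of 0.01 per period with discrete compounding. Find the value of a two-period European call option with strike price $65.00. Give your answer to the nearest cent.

Risk-neutral probability p = (1 + 0.01 − 0.65)/(1.4 − 0.65) = 0.3600/0.7500 = 0.4800
Terminal stock prices: S_uu = 127.4, S_ud = 59.15, S_dd = 27.46
Terminal payoffs (S − K): max(62.4, 0) = 62.4, max(-5.85, 0) = 0, max(-37.54, 0) = 0
Node u (S = 91): V_u = 1/1.01·[0.4800·62.4000 + 0.5200·0.0000] = 29.6554
Node d (S = 42.25): V_d = 1/1.01·[0.4800·0.0000 + 0.5200·0.0000] = 0.0000
Node 0 (S = 65): V_0 = 1/1.01·[0.4800·29.6554 + 0.5200·0.0000] = 14.0937

$14.09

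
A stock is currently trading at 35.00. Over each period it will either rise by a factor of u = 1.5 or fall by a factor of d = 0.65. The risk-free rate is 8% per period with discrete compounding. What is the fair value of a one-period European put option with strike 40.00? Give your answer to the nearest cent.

Risk-neutral probability p = (1 + 0.08 − 0.65)/(1.5 − 0.65) = 0.4300/0.8500 = 0.5059
Terminal stock prices: S_u = 52.5, S_d = 22.75
Terminal payoffs (K − S): max(-12.5, 0) = 0, max(17.25, 0) = 17.25
Node 0 (S = 35): V_0 = 1/1.08·[0.5059·0.0000 + 0.4941·17.2500] = 7.8922

7.89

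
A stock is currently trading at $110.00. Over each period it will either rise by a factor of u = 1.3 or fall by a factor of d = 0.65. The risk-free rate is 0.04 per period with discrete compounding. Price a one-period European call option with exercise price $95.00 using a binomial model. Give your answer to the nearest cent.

$27.69

Risk-neutral probability p = (1 + 0.04 − 0.65)/(1.3 − 0.65) = 0.3900/0.6500 = 0.6000
Terminal stock prices: S_u = 143, S_d = 71.5
Terminal payoffs (S − K): max(48, 0) = 48, max(-23.5, 0) = 0
Node 0 (S = 110): V_0 = 1/1.04·[0.6000·48.0000 + 0.4000·0.0000] = 27.6923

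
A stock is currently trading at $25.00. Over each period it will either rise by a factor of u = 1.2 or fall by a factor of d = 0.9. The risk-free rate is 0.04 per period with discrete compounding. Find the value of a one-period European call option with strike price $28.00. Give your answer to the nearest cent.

Risk-neutral probability p = (1 + 0.04 − 0.9)/(1.2 − 0.9) = 0.1400/0.3000 = 0.4667
Terminal stock prices: S_u = 30, S_d = 22.5
Terminal payoffs (S − K): max(2, 0) = 2, max(-5.5, 0) = 0
Node 0 (S = 25): V_0 = 1/1.04·[0.4667·2.0000 + 0.5333·0.0000] = 0.8974

$0.90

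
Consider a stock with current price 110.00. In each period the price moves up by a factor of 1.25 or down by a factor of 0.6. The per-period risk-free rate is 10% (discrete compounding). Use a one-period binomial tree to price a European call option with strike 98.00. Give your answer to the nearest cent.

27.62

Risk-neutral probability p = (1 + 0.1 − 0.6)/(1.25 − 0.6) = 0.5000/0.6500 = 0.7692
Terminal stock prices: S_u = 137.5, S_d = 66
Terminal payoffs (S − K): max(39.5, 0) = 39.5, max(-32, 0) = 0
Node 0 (S = 110): V_0 = 1/1.1·[0.7692·39.5000 + 0.2308·0.0000] = 27.6224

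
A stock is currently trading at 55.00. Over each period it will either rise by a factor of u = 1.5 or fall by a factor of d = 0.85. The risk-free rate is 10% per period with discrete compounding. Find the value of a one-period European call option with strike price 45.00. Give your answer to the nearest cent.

14.09

Risk-neutral probability p = (1 + 0.1 − 0.85)/(1.5 − 0.85) = 0.2500/0.6500 = 0.3846
Terminal stock prices: S_u = 82.5, S_d = 46.75
Terminal payoffs (S − K): max(37.5, 0) = 37.5, max(1.75, 0) = 1.75
Node 0 (S = 55): V_0 = 1/1.1·[0.3846·37.5000 + 0.6154·1.7500] = 14.0909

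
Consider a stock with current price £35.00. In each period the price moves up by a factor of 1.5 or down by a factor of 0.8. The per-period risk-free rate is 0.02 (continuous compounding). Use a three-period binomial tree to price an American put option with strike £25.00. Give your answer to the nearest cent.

£2.15

Risk-neutral probability p = (e^0.02 − 0.8)/(1.5 − 0.8) = 0.2202/0.7000 = 0.3146
Terminal stock prices: S_uuu = 118.1, S_uud = 63, S_udd = 33.6, S_ddd = 17.92
Terminal payoffs (K − S): max(-93.12, 0) = 0, max(-38, 0) = 0, max(-8.6, 0) = 0, max(7.08, 0) = 7.08
Node uu (S = 78.75): continuation = e^(−0.02)·[0.3146·0.0000 + 0.6854·0.0000] = 0.0000; exercise value = 0.0000 ≤ continuation, so V_uu = 0.0000
Node ud (S = 42): continuation = e^(−0.02)·[0.3146·0.0000 + 0.6854·0.0000] = 0.0000; exercise value = 0.0000 ≤ continuation, so V_ud = 0.0000
Node dd (S = 22.4): continuation = e^(−0.02)·[0.3146·0.0000 + 0.6854·7.0800] = 4.7567; exercise value = 2.6000 ≤ continuation, so V_dd = 4.7567
Node u (S = 52.5): continuation = e^(−0.02)·[0.3146·0.0000 + 0.6854·0.0000] = 0.0000; exercise value = 0.0000 ≤ continuation, so V_u = 0.0000
Node d (S = 28): continuation = e^(−0.02)·[0.3146·0.0000 + 0.6854·4.7567] = 3.1958; exercise value = 0.0000 ≤ continuation, so V_d = 3.1958
Node 0 (S = 35): continuation = e^(−0.02)·[0.3146·0.0000 + 0.6854·3.1958] = 2.1471; exercise value = 0.0000 ≤ continuation, so V_0 = 2.1471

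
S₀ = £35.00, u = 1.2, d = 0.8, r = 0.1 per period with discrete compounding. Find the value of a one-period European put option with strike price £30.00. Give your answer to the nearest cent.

£0.45

Risk-neutral probability p = (1 + 0.1 − 0.8)/(1.2 − 0.8) = 0.3000/0.4000 = 0.7500
Terminal stock prices: S_u = 42, S_d = 28
Terminal payoffs (K − S): max(-12, 0) = 0, max(2, 0) = 2
Node 0 (S = 35): V_0 = 1/1.1·[0.7500·0.0000 + 0.2500·2.0000] = 0.4545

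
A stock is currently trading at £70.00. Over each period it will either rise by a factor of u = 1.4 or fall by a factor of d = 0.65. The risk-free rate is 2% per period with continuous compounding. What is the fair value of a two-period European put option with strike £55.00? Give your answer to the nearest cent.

£6.26

Risk-neutral probability p = (e^0.02 − 0.65)/(1.4 − 0.65) = 0.3702/0.7500 = 0.4936
Terminal stock prices: S_uu = 137.2, S_ud = 63.7, S_dd = 29.58
Terminal payoffs (K − S): max(-82.2, 0) = 0, max(-8.7, 0) = 0, max(25.42, 0) = 25.42
Node u (S = 98): V_u = e^(−0.02)·[0.4936·0.0000 + 0.5064·0.0000] = 0.0000
Node d (S = 45.5): V_d = e^(−0.02)·[0.4936·0.0000 + 0.5064·25.4250] = 12.6202
Node 0 (S = 70): V_0 = e^(−0.02)·[0.4936·0.0000 + 0.5064·12.6202] = 6.2643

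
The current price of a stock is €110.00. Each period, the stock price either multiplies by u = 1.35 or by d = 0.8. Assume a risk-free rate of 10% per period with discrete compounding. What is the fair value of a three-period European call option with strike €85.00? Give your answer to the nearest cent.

Risk-neutral probability p = (1 + 0.1 − 0.8)/(1.35 − 0.8) = 0.3000/0.5500 = 0.5455
Terminal stock prices: S_uuu = 270.6, S_uud = 160.4, S_udd = 95.04, S_ddd = 56.32
Terminal payoffs (S − K): max(185.6, 0) = 185.6, max(75.38, 0) = 75.38, max(10.04, 0) = 10.04, max(-28.68, 0) = 0
Node uu (S = 200.5): V_uu = 1/1.1·[0.5455·185.6413 + 0.4545·75.3800] = 123.2023
Node ud (S = 118.8): V_ud = 1/1.1·[0.5455·75.3800 + 0.4545·10.0400] = 41.5273
Node dd (S = 70.4): V_dd = 1/1.1·[0.5455·10.0400 + 0.4545·0.0000] = 4.9785
Node u (S = 148.5): V_u = 1/1.1·[0.5455·123.2023 + 0.4545·41.5273] = 78.2521
Node d (S = 88): V_d = 1/1.1·[0.5455·41.5273 + 0.4545·4.9785] = 22.6493
Node 0 (S = 110): V_0 = 1/1.1·[0.5455·78.2521 + 0.4545·22.6493] = 48.1619

€48.16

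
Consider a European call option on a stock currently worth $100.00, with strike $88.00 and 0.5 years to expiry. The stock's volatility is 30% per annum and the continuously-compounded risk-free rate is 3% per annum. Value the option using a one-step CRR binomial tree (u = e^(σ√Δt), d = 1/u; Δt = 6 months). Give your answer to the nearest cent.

$16.94

CRR parameters: u = e^(σ√Δt) = e^(0.3·√0.5) = 1.2363, d = 1/u = 0.8089
Per-period rate: rΔt = 0.03·0.5 = 0.015, so R = e^0.015 = 1.0151
Risk-neutral probability p = (e^0.015 − 0.8089)/(1.2363 − 0.8089) = 0.2063/0.4275 = 0.4825
Terminal stock prices: S_u = 123.6, S_d = 80.89
Terminal payoffs (S − K): max(35.63, 0) = 35.63, max(-7.114, 0) = 0
Node 0 (S = 100): V_0 = e^(−0.015)·[0.4825·35.6311 + 0.5175·0.0000] = 16.9368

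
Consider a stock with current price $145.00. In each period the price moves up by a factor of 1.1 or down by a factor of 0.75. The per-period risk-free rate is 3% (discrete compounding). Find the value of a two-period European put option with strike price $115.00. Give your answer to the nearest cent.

Risk-neutral probability p = (1 + 0.03 − 0.75)/(1.1 − 0.75) = 0.2800/0.3500 = 0.8000
Terminal stock prices: S_uu = 175.5, S_ud = 119.6, S_dd = 81.56
Terminal payoffs (K − S): max(-60.45, 0) = 0, max(-4.625, 0) = 0, max(33.44, 0) = 33.44
Node u (S = 159.5): V_u = 1/1.03·[0.8000·0.0000 + 0.2000·0.0000] = 0.0000
Node d (S = 108.8): V_d = 1/1.03·[0.8000·0.0000 + 0.2000·33.4375] = 6.4927
Node 0 (S = 145): V_0 = 1/1.03·[0.8000·0.0000 + 0.2000·6.4927] = 1.2607

$1.26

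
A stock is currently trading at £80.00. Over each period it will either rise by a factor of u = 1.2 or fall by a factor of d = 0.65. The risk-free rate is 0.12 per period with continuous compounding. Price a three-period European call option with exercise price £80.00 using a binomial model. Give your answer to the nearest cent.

Risk-neutral probability p = (e^0.12 − 0.65)/(1.2 − 0.65) = 0.4775/0.5500 = 0.8682
Terminal stock prices: S_uuu = 138.2, S_uud = 74.88, S_udd = 40.56, S_ddd = 21.97
Terminal payoffs (S − K): max(58.24, 0) = 58.24, max(-5.12, 0) = 0, max(-39.44, 0) = 0, max(-58.03, 0) = 0
Node uu (S = 115.2): V_uu = e^(−0.12)·[0.8682·58.2400 + 0.1318·0.0000] = 44.8450
Node ud (S = 62.4): V_ud = e^(−0.12)·[0.8682·0.0000 + 0.1318·0.0000] = 0.0000
Node dd (S = 33.8): V_dd = e^(−0.12)·[0.8682·0.0000 + 0.1318·0.0000] = 0.0000
Node u (S = 96): V_u = e^(−0.12)·[0.8682·44.8450 + 0.1318·0.0000] = 34.5308
Node d (S = 52): V_d = e^(−0.12)·[0.8682·0.0000 + 0.1318·0.0000] = 0.0000
Node 0 (S = 80): V_0 = e^(−0.12)·[0.8682·34.5308 + 0.1318·0.0000] = 26.5888

£26.59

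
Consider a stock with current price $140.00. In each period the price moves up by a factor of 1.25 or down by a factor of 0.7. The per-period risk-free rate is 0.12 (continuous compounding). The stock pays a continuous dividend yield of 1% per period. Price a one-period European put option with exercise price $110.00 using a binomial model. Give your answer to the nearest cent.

$2.59

Per-period risk-free factor R = e^0.12 = 1.1275; dividend-adjusted growth = e^(0.12−0.01) = 1.1163.
Risk-neutral probability p = (1.1163 − 0.7)/(1.25 − 0.7) = 0.4163/0.5500 = 0.7569
Terminal stock prices: S_u = 175, S_d = 98
Terminal payoffs (K − S): max(-65, 0) = 0, max(12, 0) = 12
Node 0 (S = 140): V_0 = e^(−0.12)·[0.7569·0.0000 + 0.2431·12.0000] = 2.5877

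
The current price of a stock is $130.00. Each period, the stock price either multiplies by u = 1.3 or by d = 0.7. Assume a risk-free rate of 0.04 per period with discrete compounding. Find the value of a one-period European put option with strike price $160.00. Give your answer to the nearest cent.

Risk-neutral probability p = (1 + 0.04 − 0.7)/(1.3 − 0.7) = 0.3400/0.6000 = 0.5667
Terminal stock prices: S_u = 169, S_d = 91
Terminal payoffs (K − S): max(-9, 0) = 0, max(69, 0) = 69
Node 0 (S = 130): V_0 = 1/1.04·[0.5667·0.0000 + 0.4333·69.0000] = 28.7500

$28.75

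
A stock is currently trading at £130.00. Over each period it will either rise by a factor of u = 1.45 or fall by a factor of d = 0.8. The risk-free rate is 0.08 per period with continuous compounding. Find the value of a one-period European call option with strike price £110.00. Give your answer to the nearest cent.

£31.58

Risk-neutral probability p = (e^0.08 − 0.8)/(1.45 − 0.8) = 0.2833/0.6500 = 0.4358
Terminal stock prices: S_u = 188.5, S_d = 104
Terminal payoffs (S − K): max(78.5, 0) = 78.5, max(-6, 0) = 0
Node 0 (S = 130): V_0 = e^(−0.08)·[0.4358·78.5000 + 0.5642·0.0000] = 31.5820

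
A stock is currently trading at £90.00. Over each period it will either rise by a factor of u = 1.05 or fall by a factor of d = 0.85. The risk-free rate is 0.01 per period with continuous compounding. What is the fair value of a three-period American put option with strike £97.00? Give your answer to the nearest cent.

£8.24

Risk-neutral probability p = (e^0.01 − 0.85)/(1.05 − 0.85) = 0.1601/0.2000 = 0.8003
Terminal stock prices: S_uuu = 104.2, S_uud = 84.34, S_udd = 68.28, S_ddd = 55.27
Terminal payoffs (K − S): max(-7.186, 0) = 0, max(12.66, 0) = 12.66, max(28.72, 0) = 28.72, max(41.73, 0) = 41.73
Node uu (S = 99.23): continuation = e^(−0.01)·[0.8003·0.0000 + 0.1997·12.6587] = 2.5034; exercise value = 0.0000 ≤ continuation, so V_uu = 2.5034
Node ud (S = 80.33): continuation = e^(−0.01)·[0.8003·12.6587 + 0.1997·28.7238] = 15.7098; exercise value = 16.6750 > continuation, so V_ud = 16.6750 (exercise)
Node dd (S = 65.02): continuation = e^(−0.01)·[0.8003·28.7238 + 0.1997·41.7288] = 31.0098; exercise value = 31.9750 > continuation, so V_dd = 31.9750 (exercise)
Node u (S = 94.5): continuation = e^(−0.01)·[0.8003·2.5034 + 0.1997·16.6750] = 5.2811; exercise value = 2.5000 ≤ continuation, so V_u = 5.2811
Node d (S = 76.5): continuation = e^(−0.01)·[0.8003·16.6750 + 0.1997·31.9750] = 19.5348; exercise value = 20.5000 > continuation, so V_d = 20.5000 (exercise)
Node 0 (S = 90): continuation = e^(−0.01)·[0.8003·5.2811 + 0.1997·20.5000] = 8.2383; exercise value = 7.0000 ≤ continuation, so V_0 = 8.2383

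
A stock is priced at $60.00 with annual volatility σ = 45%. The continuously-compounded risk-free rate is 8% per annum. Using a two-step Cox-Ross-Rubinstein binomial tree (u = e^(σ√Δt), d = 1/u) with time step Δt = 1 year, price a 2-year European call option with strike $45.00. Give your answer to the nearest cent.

CRR parameters: u = e^(σ√Δt) = e^(0.45·√1) = 1.5683, d = 1/u = 0.6376
Per-period rate: rΔt = 0.08·1 = 0.08, so R = e^0.08 = 1.0833
Risk-neutral probability p = (e^0.08 − 0.6376)/(1.5683 − 0.6376) = 0.4457/0.9307 = 0.4789
Terminal stock prices: S_uu = 147.6, S_ud = 60, S_dd = 24.39
Terminal payoffs (S − K): max(102.6, 0) = 102.6, max(15, 0) = 15, max(-20.61, 0) = 0
Node u (S = 94.1): V_u = e^(−0.08)·[0.4789·102.5762 + 0.5211·15.0000] = 52.5585
Node d (S = 38.26): V_d = e^(−0.08)·[0.4789·15.0000 + 0.5211·0.0000] = 6.6305
Node 0 (S = 60): V_0 = e^(−0.08)·[0.4789·52.5585 + 0.5211·6.6305] = 26.4225

$26.42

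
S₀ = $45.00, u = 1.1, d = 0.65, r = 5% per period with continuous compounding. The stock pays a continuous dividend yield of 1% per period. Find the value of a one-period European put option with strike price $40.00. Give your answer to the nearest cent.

Per-period risk-free factor R = e^0.05 = 1.0513; dividend-adjusted growth = e^(0.05−0.01) = 1.0408.
Risk-neutral probability p = (1.0408 − 0.65)/(1.1 − 0.65) = 0.3908/0.4500 = 0.8685
Terminal stock prices: S_u = 49.5, S_d = 29.25
Terminal payoffs (K − S): max(-9.5, 0) = 0, max(10.75, 0) = 10.75
Node 0 (S = 45): V_0 = e^(−0.05)·[0.8685·0.0000 + 0.1315·10.7500] = 1.3450

$1.35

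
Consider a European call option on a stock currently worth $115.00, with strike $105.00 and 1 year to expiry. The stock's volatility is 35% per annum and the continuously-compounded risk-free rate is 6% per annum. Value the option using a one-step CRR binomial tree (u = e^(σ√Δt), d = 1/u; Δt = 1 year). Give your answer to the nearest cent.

CRR parameters: u = e^(σ√Δt) = e^(0.35·√1) = 1.4191, d = 1/u = 0.7047
Per-period rate: rΔt = 0.06·1 = 0.06, so R = e^0.06 = 1.0618
Risk-neutral probability p = (e^0.06 − 0.7047)/(1.4191 − 0.7047) = 0.3571/0.7144 = 0.4999
Terminal stock prices: S_u = 163.2, S_d = 81.04
Terminal payoffs (S − K): max(58.19, 0) = 58.19, max(-23.96, 0) = 0
Node 0 (S = 115): V_0 = e^(−0.06)·[0.4999·58.1928 + 0.5001·0.0000] = 27.3988

$27.40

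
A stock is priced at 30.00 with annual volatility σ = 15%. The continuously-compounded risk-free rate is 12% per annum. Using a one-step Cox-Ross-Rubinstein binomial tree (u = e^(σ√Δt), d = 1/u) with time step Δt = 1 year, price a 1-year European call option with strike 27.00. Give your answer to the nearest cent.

6.17

CRR parameters: u = e^(σ√Δt) = e^(0.15·√1) = 1.1618, d = 1/u = 0.8607
Per-period rate: rΔt = 0.12·1 = 0.12, so R = e^0.12 = 1.1275
Risk-neutral probability p = (e^0.12 − 0.8607)/(1.1618 − 0.8607) = 0.2668/0.3011 = 0.8860
Terminal stock prices: S_u = 34.86, S_d = 25.82
Terminal payoffs (S − K): max(7.855, 0) = 7.855, max(-1.179, 0) = 0
Node 0 (S = 30): V_0 = e^(−0.12)·[0.8860·7.8550 + 0.1140·0.0000] = 6.1724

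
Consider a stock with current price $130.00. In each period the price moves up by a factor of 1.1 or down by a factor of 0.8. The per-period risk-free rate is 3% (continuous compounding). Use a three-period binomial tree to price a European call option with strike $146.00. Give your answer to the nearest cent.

$11.20

Risk-neutral probability p = (e^0.03 − 0.8)/(1.1 − 0.8) = 0.2305/0.3000 = 0.7682
Terminal stock prices: S_uuu = 173, S_uud = 125.8, S_udd = 91.52, S_ddd = 66.56
Terminal payoffs (S − K): max(27.03, 0) = 27.03, max(-20.16, 0) = 0, max(-54.48, 0) = 0, max(-79.44, 0) = 0
Node uu (S = 157.3): V_uu = e^(−0.03)·[0.7682·27.0300 + 0.2318·0.0000] = 20.1503
Node ud (S = 114.4): V_ud = e^(−0.03)·[0.7682·0.0000 + 0.2318·0.0000] = 0.0000
Node dd (S = 83.2): V_dd = e^(−0.03)·[0.7682·0.0000 + 0.2318·0.0000] = 0.0000
Node u (S = 143): V_u = e^(−0.03)·[0.7682·20.1503 + 0.2318·0.0000] = 15.0216
Node d (S = 104): V_d = e^(−0.03)·[0.7682·0.0000 + 0.2318·0.0000] = 0.0000
Node 0 (S = 130): V_0 = e^(−0.03)·[0.7682·15.0216 + 0.2318·0.0000] = 11.1983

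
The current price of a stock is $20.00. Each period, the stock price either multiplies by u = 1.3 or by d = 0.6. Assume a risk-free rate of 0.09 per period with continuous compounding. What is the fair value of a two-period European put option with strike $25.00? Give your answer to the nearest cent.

Risk-neutral probability p = (e^0.09 − 0.6)/(1.3 − 0.6) = 0.4942/0.7000 = 0.7060
Terminal stock prices: S_uu = 33.8, S_ud = 15.6, S_dd = 7.2
Terminal payoffs (K − S): max(-8.8, 0) = 0, max(9.4, 0) = 9.4, max(17.8, 0) = 17.8
Node u (S = 26): V_u = e^(−0.09)·[0.7060·0.0000 + 0.2940·9.4000] = 2.5261
Node d (S = 12): V_d = e^(−0.09)·[0.7060·9.4000 + 0.2940·17.8000] = 10.8483
Node 0 (S = 20): V_0 = e^(−0.09)·[0.7060·2.5261 + 0.2940·10.8483] = 4.5451

$4.55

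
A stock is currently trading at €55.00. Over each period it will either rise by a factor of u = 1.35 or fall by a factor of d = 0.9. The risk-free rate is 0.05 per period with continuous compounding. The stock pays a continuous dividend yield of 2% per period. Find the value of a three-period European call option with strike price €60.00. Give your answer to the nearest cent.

€6.29

Per-period risk-free factor R = e^0.05 = 1.0513; dividend-adjusted growth = e^(0.05−0.02) = 1.0305.
Risk-neutral probability p = (1.0305 − 0.9)/(1.35 − 0.9) = 0.1305/0.4500 = 0.2899
Terminal stock prices: S_uuu = 135.3, S_uud = 90.21, S_udd = 60.14, S_ddd = 40.1
Terminal payoffs (S − K): max(75.32, 0) = 75.32, max(30.21, 0) = 30.21, max(0.1425, 0) = 0.1425, max(-19.9, 0) = 0
Node uu (S = 100.2): V_uu = e^(−0.05)·[0.2899·75.3206 + 0.7101·30.2138] = 41.1789
Node ud (S = 66.83): V_ud = e^(−0.05)·[0.2899·30.2138 + 0.7101·0.1425] = 8.4280
Node dd (S = 44.55): V_dd = e^(−0.05)·[0.2899·0.1425 + 0.7101·0.0000] = 0.0393
Node u (S = 74.25): V_u = e^(−0.05)·[0.2899·41.1789 + 0.7101·8.4280] = 17.0484
Node d (S = 49.5): V_d = e^(−0.05)·[0.2899·8.4280 + 0.7101·0.0393] = 2.3507
Node 0 (S = 55): V_0 = e^(−0.05)·[0.2899·17.0484 + 0.7101·2.3507] = 6.2891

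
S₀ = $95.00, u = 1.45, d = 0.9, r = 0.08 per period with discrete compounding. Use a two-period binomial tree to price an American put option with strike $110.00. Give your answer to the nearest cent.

$15.26

Risk-neutral probability p = (1 + 0.08 − 0.9)/(1.45 − 0.9) = 0.1800/0.5500 = 0.3273
Terminal stock prices: S_uu = 199.7, S_ud = 124, S_dd = 76.95
Terminal payoffs (K − S): max(-89.74, 0) = 0, max(-13.98, 0) = 0, max(33.05, 0) = 33.05
Node u (S = 137.8): continuation = 1/1.08·[0.3273·0.0000 + 0.6727·0.0000] = 0.0000; exercise value = 0.0000 ≤ continuation, so V_u = 0.0000
Node d (S = 85.5): continuation = 1/1.08·[0.3273·0.0000 + 0.6727·33.0500] = 20.5867; exercise value = 24.5000 > continuation, so V_d = 24.5000 (exercise)
Node 0 (S = 95): continuation = 1/1.08·[0.3273·0.0000 + 0.6727·24.5000] = 15.2609; exercise value = 15.0000 ≤ continuation, so V_0 = 15.2609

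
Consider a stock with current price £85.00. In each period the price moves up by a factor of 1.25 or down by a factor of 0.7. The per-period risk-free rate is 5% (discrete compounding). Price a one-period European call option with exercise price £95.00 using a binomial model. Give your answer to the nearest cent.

Risk-neutral probability p = (1 + 0.05 − 0.7)/(1.25 − 0.7) = 0.3500/0.5500 = 0.6364
Terminal stock prices: S_u = 106.2, S_d = 59.5
Terminal payoffs (S − K): max(11.25, 0) = 11.25, max(-35.5, 0) = 0
Node 0 (S = 85): V_0 = 1/1.05·[0.6364·11.2500 + 0.3636·0.0000] = 6.8182

£6.82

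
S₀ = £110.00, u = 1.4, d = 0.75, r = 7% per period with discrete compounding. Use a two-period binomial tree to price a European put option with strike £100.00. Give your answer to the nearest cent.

Risk-neutral probability p = (1 + 0.07 − 0.75)/(1.4 − 0.75) = 0.3200/0.6500 = 0.4923
Terminal stock prices: S_uu = 215.6, S_ud = 115.5, S_dd = 61.88
Terminal payoffs (K − S): max(-115.6, 0) = 0, max(-15.5, 0) = 0, max(38.12, 0) = 38.12
Node u (S = 154): V_u = 1/1.07·[0.4923·0.0000 + 0.5077·0.0000] = 0.0000
Node d (S = 82.5): V_d = 1/1.07·[0.4923·0.0000 + 0.5077·38.1250] = 18.0895
Node 0 (S = 110): V_0 = 1/1.07·[0.4923·0.0000 + 0.5077·18.0895] = 8.5831

£8.58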